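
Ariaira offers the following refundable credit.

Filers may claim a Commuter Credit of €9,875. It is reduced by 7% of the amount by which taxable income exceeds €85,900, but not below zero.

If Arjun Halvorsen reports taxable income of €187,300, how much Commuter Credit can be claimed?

€2,777

Commuter Credit: 7% of the €101,400 excess over €85,900 is €7,098; credit = €9,875 − €7,098 = €2,777.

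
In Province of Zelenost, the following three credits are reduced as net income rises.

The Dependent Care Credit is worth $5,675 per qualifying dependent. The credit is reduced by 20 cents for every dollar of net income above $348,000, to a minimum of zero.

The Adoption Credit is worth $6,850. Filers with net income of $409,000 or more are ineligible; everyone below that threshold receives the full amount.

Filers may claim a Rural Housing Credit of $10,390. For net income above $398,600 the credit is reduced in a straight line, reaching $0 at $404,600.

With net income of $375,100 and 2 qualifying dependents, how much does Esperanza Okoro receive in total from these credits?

$23,170

Dependent Care Credit: base = 2 × $5,675 = $11,350. 20% of the $27,100 excess over $348,000 is $5,420; credit = $11,350 − $5,420 = $5,930.
Adoption Credit: $375,100 is below the $409,000 cutoff, so the full $6,850 applies.
Rural Housing Credit: $375,100 is at or below the $398,600 threshold, so the full $10,390 applies.
Total: $5,930 + $6,850 + $10,390 = $23,170.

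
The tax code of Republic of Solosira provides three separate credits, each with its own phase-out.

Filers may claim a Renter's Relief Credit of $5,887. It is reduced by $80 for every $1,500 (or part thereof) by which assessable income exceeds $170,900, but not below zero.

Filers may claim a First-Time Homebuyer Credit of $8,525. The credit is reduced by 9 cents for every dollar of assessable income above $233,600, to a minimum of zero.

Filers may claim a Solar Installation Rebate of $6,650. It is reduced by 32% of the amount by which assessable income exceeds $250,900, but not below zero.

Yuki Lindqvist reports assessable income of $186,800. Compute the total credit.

$20,182

Renter's Relief Credit: income exceeds $170,900 by $15,900, which is 11 full-or-partial $1,500 increments; reduction = 11 × $80 = $880, leaving $5,007.
First-Time Homebuyer Credit: $186,800 is at or below the $233,600 threshold, so the full $8,525 applies.
Solar Installation Rebate: $186,800 is at or below the $250,900 threshold, so the full $6,650 applies.
Total: $5,007 + $8,525 + $6,650 = $20,182.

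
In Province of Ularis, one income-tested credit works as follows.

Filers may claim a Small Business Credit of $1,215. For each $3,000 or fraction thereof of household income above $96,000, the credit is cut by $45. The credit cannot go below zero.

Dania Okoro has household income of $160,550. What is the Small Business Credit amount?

Small Business Credit: income exceeds $96,000 by $64,550, which is 22 full-or-partial $3,000 increments; reduction = 22 × $45 = $990, leaving $225.

$225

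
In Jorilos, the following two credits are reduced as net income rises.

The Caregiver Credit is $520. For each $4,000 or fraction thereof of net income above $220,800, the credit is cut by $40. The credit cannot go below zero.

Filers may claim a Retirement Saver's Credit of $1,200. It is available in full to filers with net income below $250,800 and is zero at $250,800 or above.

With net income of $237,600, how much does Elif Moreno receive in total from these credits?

$1,520

Caregiver Credit: income exceeds $220,800 by $16,800, which is 5 full-or-partial $4,000 increments; reduction = 5 × $40 = $200, leaving $320.
Retirement Saver's Credit: $237,600 is below the $250,800 cutoff, so the full $1,200 applies.
Total: $320 + $1,200 = $1,520.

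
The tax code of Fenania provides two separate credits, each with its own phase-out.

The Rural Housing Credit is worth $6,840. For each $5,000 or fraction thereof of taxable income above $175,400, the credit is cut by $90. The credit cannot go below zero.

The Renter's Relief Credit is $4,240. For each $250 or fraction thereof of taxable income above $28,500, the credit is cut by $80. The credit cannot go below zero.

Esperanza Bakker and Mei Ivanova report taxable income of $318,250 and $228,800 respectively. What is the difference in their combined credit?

$1,620

Esperanza ($318,250): Rural Housing Credit: income exceeds $175,400 by $142,850, which is 29 full-or-partial $5,000 increments; reduction = 29 × $90 = $2,610, leaving $4,230. Renter's Relief Credit: income exceeds $28,500 by $289,750 → 1159 increments × $80 = $92,720 ≥ base, so the credit is $0. total $4,230 + $0 = $4,230
Mei ($228,800): Rural Housing Credit: income exceeds $175,400 by $53,400, which is 11 full-or-partial $5,000 increments; reduction = 11 × $90 = $990, leaving $5,850. Renter's Relief Credit: income exceeds $28,500 by $200,300 → 802 increments × $80 = $64,160 ≥ base, so the credit is $0. total $5,850 + $0 = $5,850
Difference: |$4,230 − $5,850| = $1,620.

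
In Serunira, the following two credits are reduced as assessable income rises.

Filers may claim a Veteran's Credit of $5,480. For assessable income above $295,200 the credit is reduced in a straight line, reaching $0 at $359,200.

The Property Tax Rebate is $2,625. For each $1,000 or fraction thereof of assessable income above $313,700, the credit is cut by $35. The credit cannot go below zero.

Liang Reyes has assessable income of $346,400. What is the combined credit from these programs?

$2,566

Veteran's Credit: $346,400 is $51,200 into a $64,000 phase-out range, leaving 12,800/64,000 of the credit: $5,480 × 12,800/64,000 = $1,096.
Property Tax Rebate: income exceeds $313,700 by $32,700, which is 33 full-or-partial $1,000 increments; reduction = 33 × $35 = $1,155, leaving $1,470.
Total: $1,096 + $1,470 = $2,566.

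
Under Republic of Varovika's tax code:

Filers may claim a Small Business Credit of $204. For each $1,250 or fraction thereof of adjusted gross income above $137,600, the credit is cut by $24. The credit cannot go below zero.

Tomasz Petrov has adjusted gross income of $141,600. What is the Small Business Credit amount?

Small Business Credit: income exceeds $137,600 by $4,000, which is 4 full-or-partial $1,250 increments; reduction = 4 × $24 = $96, leaving $108.

$108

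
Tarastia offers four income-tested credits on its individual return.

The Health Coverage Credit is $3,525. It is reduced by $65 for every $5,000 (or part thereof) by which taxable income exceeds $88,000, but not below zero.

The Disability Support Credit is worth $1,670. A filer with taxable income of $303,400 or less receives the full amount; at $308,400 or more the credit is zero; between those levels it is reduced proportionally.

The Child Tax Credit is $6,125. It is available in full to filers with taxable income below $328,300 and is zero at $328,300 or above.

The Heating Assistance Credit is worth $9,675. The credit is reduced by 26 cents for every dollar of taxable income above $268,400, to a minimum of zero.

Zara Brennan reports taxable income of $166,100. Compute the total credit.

$19,955

Health Coverage Credit: income exceeds $88,000 by $78,100, which is 16 full-or-partial $5,000 increments; reduction = 16 × $65 = $1,040, leaving $2,485.
Disability Support Credit: $166,100 is at or below the $303,400 threshold, so the full $1,670 applies.
Child Tax Credit: $166,100 is below the $328,300 cutoff, so the full $6,125 applies.
Heating Assistance Credit: $166,100 is at or below the $268,400 threshold, so the full $9,675 applies.
Total: $2,485 + $1,670 + $6,125 + $9,675 = $19,955.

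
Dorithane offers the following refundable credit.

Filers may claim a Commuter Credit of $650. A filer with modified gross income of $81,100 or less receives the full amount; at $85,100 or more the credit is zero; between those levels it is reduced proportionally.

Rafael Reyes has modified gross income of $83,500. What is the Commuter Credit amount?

$260

Commuter Credit: $83,500 is $2,400 into a $4,000 phase-out range, leaving 1,600/4,000 of the credit: $650 × 1,600/4,000 = $260.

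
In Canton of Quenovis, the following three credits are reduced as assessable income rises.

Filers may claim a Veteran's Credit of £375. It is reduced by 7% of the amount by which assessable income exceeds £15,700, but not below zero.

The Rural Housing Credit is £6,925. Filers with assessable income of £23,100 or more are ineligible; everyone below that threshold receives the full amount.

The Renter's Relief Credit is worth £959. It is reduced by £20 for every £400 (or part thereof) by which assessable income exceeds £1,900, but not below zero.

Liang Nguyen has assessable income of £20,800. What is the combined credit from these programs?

£6,943

Veteran's Credit: 7% of the £5,100 excess over £15,700 is £357; credit = £375 − £357 = £18.
Rural Housing Credit: £20,800 is below the £23,100 cutoff, so the full £6,925 applies.
Renter's Relief Credit: income exceeds £1,900 by £18,900 → 48 increments × £20 = £960 ≥ base, so the credit is £0.
Total: £18 + £6,925 + £0 = £6,943.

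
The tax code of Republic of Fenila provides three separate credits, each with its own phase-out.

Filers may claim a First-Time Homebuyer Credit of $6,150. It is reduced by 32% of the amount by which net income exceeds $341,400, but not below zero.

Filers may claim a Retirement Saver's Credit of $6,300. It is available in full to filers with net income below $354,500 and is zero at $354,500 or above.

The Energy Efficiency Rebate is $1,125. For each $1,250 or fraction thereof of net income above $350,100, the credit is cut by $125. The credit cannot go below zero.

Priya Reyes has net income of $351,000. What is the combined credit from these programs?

$10,378

First-Time Homebuyer Credit: 32% of the $9,600 excess over $341,400 is $3,072; credit = $6,150 − $3,072 = $3,078.
Retirement Saver's Credit: $351,000 is below the $354,500 cutoff, so the full $6,300 applies.
Energy Efficiency Rebate: income exceeds $350,100 by $900, which is 1 full-or-partial $1,250 increment; reduction = 1 × $125 = $125, leaving $1,000.
Total: $3,078 + $6,300 + $1,000 = $10,378.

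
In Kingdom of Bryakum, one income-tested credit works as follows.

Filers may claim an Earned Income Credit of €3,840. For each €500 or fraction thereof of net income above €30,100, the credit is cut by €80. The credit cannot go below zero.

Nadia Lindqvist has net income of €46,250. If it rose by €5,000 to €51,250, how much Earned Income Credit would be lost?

€800

At €46,250 — income exceeds €30,100 by €16,150, which is 33 full-or-partial €500 increments; reduction = 33 × €80 = €2,640, leaving €1,200.
At €51,250 — income exceeds €30,100 by €21,150, which is 43 full-or-partial €500 increments; reduction = 43 × €80 = €3,440, leaving €400.
Lost: €1,200 − €400 = €800.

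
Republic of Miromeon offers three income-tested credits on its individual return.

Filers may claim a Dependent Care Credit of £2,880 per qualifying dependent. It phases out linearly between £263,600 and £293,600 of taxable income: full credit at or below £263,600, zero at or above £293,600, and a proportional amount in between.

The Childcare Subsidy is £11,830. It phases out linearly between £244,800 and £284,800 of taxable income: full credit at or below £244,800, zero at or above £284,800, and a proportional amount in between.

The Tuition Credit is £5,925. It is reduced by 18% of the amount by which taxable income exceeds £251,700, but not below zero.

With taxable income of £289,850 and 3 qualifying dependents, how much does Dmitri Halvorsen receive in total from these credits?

£1,080

Dependent Care Credit: base = 3 × £2,880 = £8,640. £289,850 is £26,250 into a £30,000 phase-out range, leaving 3,750/30,000 of the credit: £8,640 × 3,750/30,000 = £1,080.
Childcare Subsidy: £289,850 is at or above £284,800, so the credit is £0.
Tuition Credit: 18% of the £38,150 excess over £251,700 is £6,867 ≥ base, so the credit is £0.
Total: £1,080 + £0 + £0 = £1,080.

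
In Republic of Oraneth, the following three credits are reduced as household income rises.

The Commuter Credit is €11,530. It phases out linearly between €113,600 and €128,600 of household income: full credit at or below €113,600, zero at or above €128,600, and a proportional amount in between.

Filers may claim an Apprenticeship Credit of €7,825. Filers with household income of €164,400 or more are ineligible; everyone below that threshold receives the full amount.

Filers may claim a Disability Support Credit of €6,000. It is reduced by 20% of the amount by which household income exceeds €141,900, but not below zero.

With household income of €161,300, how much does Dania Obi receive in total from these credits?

€9,945

Commuter Credit: €161,300 is at or above €128,600, so the credit is €0.
Apprenticeship Credit: €161,300 is below the €164,400 cutoff, so the full €7,825 applies.
Disability Support Credit: 20% of the €19,400 excess over €141,900 is €3,880; credit = €6,000 − €3,880 = €2,120.
Total: €0 + €7,825 + €2,120 = €9,945.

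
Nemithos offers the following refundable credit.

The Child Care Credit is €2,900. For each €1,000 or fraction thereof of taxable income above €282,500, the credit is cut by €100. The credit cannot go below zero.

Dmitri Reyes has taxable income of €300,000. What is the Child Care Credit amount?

€1,100

Child Care Credit: income exceeds €282,500 by €17,500, which is 18 full-or-partial €1,000 increments; reduction = 18 × €100 = €1,800, leaving €1,100.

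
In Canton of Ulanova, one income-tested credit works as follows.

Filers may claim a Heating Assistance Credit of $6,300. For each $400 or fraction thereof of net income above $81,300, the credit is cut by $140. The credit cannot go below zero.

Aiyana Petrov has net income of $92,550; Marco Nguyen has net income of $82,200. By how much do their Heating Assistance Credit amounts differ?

$3,640

Aiyana ($92,550): Heating Assistance Credit: income exceeds $81,300 by $11,250, which is 29 full-or-partial $400 increments; reduction = 29 × $140 = $4,060, leaving $2,240.
Marco ($82,200): Heating Assistance Credit: income exceeds $81,300 by $900, which is 3 full-or-partial $400 increments; reduction = 3 × $140 = $420, leaving $5,880.
Difference: |$2,240 − $5,880| = $3,640.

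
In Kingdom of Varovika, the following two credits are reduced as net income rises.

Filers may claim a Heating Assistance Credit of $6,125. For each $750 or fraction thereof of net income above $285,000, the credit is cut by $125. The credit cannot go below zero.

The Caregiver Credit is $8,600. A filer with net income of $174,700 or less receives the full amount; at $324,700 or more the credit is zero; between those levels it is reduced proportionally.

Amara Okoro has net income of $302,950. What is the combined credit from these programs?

Heating Assistance Credit: income exceeds $285,000 by $17,950, which is 24 full-or-partial $750 increments; reduction = 24 × $125 = $3,000, leaving $3,125.
Caregiver Credit: $302,950 is $128,250 into a $150,000 phase-out range, leaving 21,750/150,000 of the credit: $8,600 × 21,750/150,000 = $1,247.
Total: $3,125 + $1,247 = $4,372.

$4,372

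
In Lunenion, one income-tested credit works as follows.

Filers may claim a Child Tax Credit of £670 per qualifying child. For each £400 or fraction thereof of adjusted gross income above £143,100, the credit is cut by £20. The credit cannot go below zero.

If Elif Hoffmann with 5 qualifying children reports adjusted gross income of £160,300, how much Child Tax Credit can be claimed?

£2,490

Child Tax Credit: base = 5 × £670 = £3,350. income exceeds £143,100 by £17,200, which is 43 full-or-partial £400 increments; reduction = 43 × £20 = £860, leaving £2,490.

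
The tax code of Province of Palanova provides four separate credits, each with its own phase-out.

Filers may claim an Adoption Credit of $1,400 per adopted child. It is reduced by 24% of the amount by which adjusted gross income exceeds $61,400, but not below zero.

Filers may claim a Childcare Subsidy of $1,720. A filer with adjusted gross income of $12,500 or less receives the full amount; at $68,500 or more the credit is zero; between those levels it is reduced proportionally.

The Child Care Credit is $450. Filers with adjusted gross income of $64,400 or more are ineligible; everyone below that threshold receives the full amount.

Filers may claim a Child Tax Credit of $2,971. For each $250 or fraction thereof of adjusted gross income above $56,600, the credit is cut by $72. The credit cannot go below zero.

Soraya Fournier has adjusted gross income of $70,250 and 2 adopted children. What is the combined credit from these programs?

Adoption Credit: base = 2 × $1,400 = $2,800. 24% of the $8,850 excess over $61,400 is $2,124; credit = $2,800 − $2,124 = $676.
Childcare Subsidy: $70,250 is at or above $68,500, so the credit is $0.
Child Care Credit: $70,250 meets or exceeds the $64,400 cutoff, so the credit is $0.
Child Tax Credit: income exceeds $56,600 by $13,650 → 55 increments × $72 = $3,960 ≥ base, so the credit is $0.
Total: $676 + $0 + $0 + $0 = $676.

$676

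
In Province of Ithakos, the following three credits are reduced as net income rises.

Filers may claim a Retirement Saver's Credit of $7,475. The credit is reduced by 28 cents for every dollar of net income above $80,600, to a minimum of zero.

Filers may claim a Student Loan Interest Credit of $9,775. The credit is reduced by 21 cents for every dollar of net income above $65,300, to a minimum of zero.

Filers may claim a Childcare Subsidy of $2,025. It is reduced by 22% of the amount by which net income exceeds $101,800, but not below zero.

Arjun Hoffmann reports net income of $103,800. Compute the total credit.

Retirement Saver's Credit: 28% of the $23,200 excess over $80,600 is $6,496; credit = $7,475 − $6,496 = $979.
Student Loan Interest Credit: 21% of the $38,500 excess over $65,300 is $8,085; credit = $9,775 − $8,085 = $1,690.
Childcare Subsidy: 22% of the $2,000 excess over $101,800 is $440; credit = $2,025 − $440 = $1,585.
Total: $979 + $1,690 + $1,585 = $4,254.

$4,254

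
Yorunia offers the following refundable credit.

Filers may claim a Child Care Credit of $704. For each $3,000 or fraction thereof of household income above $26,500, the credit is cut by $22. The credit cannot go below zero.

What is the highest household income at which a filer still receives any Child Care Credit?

$119,500

After 31 increments the reduction is 31 × $22 = $682, leaving $22; one more increment wipes it out. Increment 31 ends at excess 31 × $3,000 = $93,000, so the highest qualifying income is $26,500 + $93,000 = $119,500.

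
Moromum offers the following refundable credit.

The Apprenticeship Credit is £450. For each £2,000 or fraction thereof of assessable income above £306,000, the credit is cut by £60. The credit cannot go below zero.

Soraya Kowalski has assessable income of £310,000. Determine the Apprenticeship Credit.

Apprenticeship Credit: income exceeds £306,000 by £4,000, which is 2 full-or-partial £2,000 increments; reduction = 2 × £60 = £120, leaving £330.

£330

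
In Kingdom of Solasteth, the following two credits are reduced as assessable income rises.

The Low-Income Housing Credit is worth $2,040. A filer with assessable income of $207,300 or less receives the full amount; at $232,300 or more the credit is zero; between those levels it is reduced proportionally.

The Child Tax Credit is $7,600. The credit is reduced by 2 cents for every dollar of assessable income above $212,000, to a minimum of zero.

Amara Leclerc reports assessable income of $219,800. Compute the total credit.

Low-Income Housing Credit: $219,800 is $12,500 into a $25,000 phase-out range, leaving 12,500/25,000 of the credit: $2,040 × 12,500/25,000 = $1,020.
Child Tax Credit: 2% of the $7,800 excess over $212,000 is $156; credit = $7,600 − $156 = $7,444.
Total: $1,020 + $7,444 = $8,464.

$8,464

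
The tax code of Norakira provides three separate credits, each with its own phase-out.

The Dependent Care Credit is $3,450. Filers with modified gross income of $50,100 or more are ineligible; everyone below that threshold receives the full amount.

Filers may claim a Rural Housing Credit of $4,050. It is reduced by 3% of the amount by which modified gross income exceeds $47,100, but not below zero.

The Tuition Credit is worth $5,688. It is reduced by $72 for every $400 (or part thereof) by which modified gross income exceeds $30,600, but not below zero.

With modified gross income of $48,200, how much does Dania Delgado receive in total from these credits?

$9,987

Dependent Care Credit: $48,200 is below the $50,100 cutoff, so the full $3,450 applies.
Rural Housing Credit: 3% of the $1,100 excess over $47,100 is $33; credit = $4,050 − $33 = $4,017.
Tuition Credit: income exceeds $30,600 by $17,600, which is 44 full-or-partial $400 increments; reduction = 44 × $72 = $3,168, leaving $2,520.
Total: $3,450 + $4,017 + $2,520 = $9,987.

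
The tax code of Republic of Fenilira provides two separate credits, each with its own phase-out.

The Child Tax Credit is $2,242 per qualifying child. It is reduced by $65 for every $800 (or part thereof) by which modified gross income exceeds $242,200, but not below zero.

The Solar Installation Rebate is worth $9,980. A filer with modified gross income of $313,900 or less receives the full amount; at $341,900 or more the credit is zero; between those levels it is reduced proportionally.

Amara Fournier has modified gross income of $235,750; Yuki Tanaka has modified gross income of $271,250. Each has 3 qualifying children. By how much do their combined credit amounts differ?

$2,405

Amara ($235,750): Child Tax Credit: base = 3 × $2,242 = $6,726. $235,750 is at or below the $242,200 threshold, so the full $6,726 applies. Solar Installation Rebate: $235,750 is at or below the $313,900 threshold, so the full $9,980 applies. total $6,726 + $9,980 = $16,706
Yuki ($271,250): Child Tax Credit: base = 3 × $2,242 = $6,726. income exceeds $242,200 by $29,050, which is 37 full-or-partial $800 increments; reduction = 37 × $65 = $2,405, leaving $4,321. Solar Installation Rebate: $271,250 is at or below the $313,900 threshold, so the full $9,980 applies. total $4,321 + $9,980 = $14,301
Difference: |$16,706 − $14,301| = $2,405.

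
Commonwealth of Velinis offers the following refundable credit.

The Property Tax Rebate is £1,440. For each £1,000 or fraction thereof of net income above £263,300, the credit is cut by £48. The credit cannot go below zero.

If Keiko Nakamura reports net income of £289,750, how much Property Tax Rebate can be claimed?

Property Tax Rebate: income exceeds £263,300 by £26,450, which is 27 full-or-partial £1,000 increments; reduction = 27 × £48 = £1,296, leaving £144.

£144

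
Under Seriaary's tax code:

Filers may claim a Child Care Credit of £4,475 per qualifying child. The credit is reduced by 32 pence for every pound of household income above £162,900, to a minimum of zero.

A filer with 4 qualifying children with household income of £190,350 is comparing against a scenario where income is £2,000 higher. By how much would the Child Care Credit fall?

At £190,350 — base = 4 × £4,475 = £17,900. 32% of the £27,450 excess over £162,900 is £8,784; credit = £17,900 − £8,784 = £9,116.
At £192,350 — base = 4 × £4,475 = £17,900. 32% of the £29,450 excess over £162,900 is £9,424; credit = £17,900 − £9,424 = £8,476.
Lost: £9,116 − £8,476 = £640.

£640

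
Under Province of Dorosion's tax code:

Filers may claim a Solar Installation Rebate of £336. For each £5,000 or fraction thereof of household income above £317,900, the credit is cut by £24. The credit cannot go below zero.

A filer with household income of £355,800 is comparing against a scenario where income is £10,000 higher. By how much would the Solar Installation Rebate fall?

£48

At £355,800 — income exceeds £317,900 by £37,900, which is 8 full-or-partial £5,000 increments; reduction = 8 × £24 = £192, leaving £144.
At £365,800 — income exceeds £317,900 by £47,900, which is 10 full-or-partial £5,000 increments; reduction = 10 × £24 = £240, leaving £96.
Lost: £144 − £96 = £48.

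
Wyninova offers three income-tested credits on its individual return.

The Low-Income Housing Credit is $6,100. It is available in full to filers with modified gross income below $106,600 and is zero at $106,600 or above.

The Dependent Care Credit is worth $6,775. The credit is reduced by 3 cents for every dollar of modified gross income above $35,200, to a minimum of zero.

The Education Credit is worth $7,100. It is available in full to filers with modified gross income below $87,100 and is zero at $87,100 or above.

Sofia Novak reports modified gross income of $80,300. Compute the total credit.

$18,622

Low-Income Housing Credit: $80,300 is below the $106,600 cutoff, so the full $6,100 applies.
Dependent Care Credit: 3% of the $45,100 excess over $35,200 is $1,353; credit = $6,775 − $1,353 = $5,422.
Education Credit: $80,300 is below the $87,100 cutoff, so the full $7,100 applies.
Total: $6,100 + $5,422 + $7,100 = $18,622.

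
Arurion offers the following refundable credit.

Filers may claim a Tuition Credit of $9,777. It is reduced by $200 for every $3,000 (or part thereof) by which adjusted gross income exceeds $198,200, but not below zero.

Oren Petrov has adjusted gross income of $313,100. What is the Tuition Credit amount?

$1,977

Tuition Credit: income exceeds $198,200 by $114,900, which is 39 full-or-partial $3,000 increments; reduction = 39 × $200 = $7,800, leaving $1,977.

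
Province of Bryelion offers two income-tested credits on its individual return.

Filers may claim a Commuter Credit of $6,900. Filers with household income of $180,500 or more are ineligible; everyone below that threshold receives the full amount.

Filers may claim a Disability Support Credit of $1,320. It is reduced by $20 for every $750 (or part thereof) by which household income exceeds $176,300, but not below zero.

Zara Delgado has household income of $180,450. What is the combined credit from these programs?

Commuter Credit: $180,450 is below the $180,500 cutoff, so the full $6,900 applies.
Disability Support Credit: income exceeds $176,300 by $4,150, which is 6 full-or-partial $750 increments; reduction = 6 × $20 = $120, leaving $1,200.
Total: $6,900 + $1,200 = $8,100.

$8,100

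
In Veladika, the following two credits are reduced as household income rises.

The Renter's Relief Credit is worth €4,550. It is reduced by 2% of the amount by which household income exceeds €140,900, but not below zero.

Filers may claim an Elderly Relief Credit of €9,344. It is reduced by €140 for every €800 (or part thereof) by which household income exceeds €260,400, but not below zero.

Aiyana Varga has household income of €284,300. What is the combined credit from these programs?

€6,826

Renter's Relief Credit: 2% of the €143,400 excess over €140,900 is €2,868; credit = €4,550 − €2,868 = €1,682.
Elderly Relief Credit: income exceeds €260,400 by €23,900, which is 30 full-or-partial €800 increments; reduction = 30 × €140 = €4,200, leaving €5,144.
Total: €1,682 + €5,144 = €6,826.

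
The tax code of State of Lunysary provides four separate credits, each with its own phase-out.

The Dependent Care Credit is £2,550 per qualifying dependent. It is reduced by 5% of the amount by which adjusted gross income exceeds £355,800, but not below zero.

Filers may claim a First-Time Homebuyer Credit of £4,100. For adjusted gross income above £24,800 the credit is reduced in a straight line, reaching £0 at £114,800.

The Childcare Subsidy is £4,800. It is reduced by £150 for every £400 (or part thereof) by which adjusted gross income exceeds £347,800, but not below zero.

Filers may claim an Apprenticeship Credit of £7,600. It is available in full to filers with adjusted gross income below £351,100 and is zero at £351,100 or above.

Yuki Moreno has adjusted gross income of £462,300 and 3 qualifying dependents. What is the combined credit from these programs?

Dependent Care Credit: base = 3 × £2,550 = £7,650. 5% of the £106,500 excess over £355,800 is £5,325; credit = £7,650 − £5,325 = £2,325.
First-Time Homebuyer Credit: £462,300 is at or above £114,800, so the credit is £0.
Childcare Subsidy: income exceeds £347,800 by £114,500 → 287 increments × £150 = £43,050 ≥ base, so the credit is £0.
Apprenticeship Credit: £462,300 meets or exceeds the £351,100 cutoff, so the credit is £0.
Total: £2,325 + £0 + £0 + £0 = £2,325.

£2,325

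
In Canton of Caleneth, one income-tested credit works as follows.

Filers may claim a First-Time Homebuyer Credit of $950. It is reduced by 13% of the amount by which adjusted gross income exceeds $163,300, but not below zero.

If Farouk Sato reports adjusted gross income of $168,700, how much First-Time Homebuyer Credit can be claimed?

$248

First-Time Homebuyer Credit: 13% of the $5,400 excess over $163,300 is $702; credit = $950 − $702 = $248.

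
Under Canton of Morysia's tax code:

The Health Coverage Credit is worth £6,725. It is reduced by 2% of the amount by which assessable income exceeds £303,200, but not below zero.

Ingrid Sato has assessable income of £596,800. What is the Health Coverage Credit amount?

£853

Health Coverage Credit: 2% of the £293,600 excess over £303,200 is £5,872; credit = £6,725 − £5,872 = £853.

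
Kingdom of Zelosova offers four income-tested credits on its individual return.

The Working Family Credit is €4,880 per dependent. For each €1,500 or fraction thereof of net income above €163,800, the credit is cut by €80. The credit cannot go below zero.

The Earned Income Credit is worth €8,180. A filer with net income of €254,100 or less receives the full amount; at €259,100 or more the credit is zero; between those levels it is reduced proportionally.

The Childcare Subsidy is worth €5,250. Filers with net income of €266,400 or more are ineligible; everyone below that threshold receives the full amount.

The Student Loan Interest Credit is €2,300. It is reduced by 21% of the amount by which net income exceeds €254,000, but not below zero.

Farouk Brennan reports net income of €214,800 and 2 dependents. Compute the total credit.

€22,770

Working Family Credit: base = 2 × €4,880 = €9,760. income exceeds €163,800 by €51,000, which is 34 full-or-partial €1,500 increments; reduction = 34 × €80 = €2,720, leaving €7,040.
Earned Income Credit: €214,800 is at or below the €254,100 threshold, so the full €8,180 applies.
Childcare Subsidy: €214,800 is below the €266,400 cutoff, so the full €5,250 applies.
Student Loan Interest Credit: €214,800 is at or below the €254,000 threshold, so the full €2,300 applies.
Total: €7,040 + €8,180 + €5,250 + €2,300 = €22,770.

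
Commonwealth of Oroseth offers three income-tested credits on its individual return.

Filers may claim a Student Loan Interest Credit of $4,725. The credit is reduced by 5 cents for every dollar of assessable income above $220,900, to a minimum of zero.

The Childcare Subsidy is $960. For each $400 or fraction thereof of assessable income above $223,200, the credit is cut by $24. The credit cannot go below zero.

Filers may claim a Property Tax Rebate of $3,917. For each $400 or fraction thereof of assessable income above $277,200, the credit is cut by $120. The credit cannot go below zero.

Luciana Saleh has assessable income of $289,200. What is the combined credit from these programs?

Student Loan Interest Credit: 5% of the $68,300 excess over $220,900 is $3,415; credit = $4,725 − $3,415 = $1,310.
Childcare Subsidy: income exceeds $223,200 by $66,000 → 165 increments × $24 = $3,960 ≥ base, so the credit is $0.
Property Tax Rebate: income exceeds $277,200 by $12,000, which is 30 full-or-partial $400 increments; reduction = 30 × $120 = $3,600, leaving $317.
Total: $1,310 + $0 + $317 = $1,627.

$1,627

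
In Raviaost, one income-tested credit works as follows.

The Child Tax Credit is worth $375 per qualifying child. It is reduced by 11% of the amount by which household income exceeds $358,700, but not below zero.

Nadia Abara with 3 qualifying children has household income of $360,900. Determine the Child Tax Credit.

Child Tax Credit: base = 3 × $375 = $1,125. 11% of the $2,200 excess over $358,700 is $242; credit = $1,125 − $242 = $883.

$883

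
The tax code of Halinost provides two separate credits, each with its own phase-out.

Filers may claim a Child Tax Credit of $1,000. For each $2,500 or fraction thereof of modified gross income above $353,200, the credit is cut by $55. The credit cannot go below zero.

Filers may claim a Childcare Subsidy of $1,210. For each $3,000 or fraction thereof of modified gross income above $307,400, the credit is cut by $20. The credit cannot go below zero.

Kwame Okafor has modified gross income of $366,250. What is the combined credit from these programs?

$1,480

Child Tax Credit: income exceeds $353,200 by $13,050, which is 6 full-or-partial $2,500 increments; reduction = 6 × $55 = $330, leaving $670.
Childcare Subsidy: income exceeds $307,400 by $58,850, which is 20 full-or-partial $3,000 increments; reduction = 20 × $20 = $400, leaving $810.
Total: $670 + $810 = $1,480.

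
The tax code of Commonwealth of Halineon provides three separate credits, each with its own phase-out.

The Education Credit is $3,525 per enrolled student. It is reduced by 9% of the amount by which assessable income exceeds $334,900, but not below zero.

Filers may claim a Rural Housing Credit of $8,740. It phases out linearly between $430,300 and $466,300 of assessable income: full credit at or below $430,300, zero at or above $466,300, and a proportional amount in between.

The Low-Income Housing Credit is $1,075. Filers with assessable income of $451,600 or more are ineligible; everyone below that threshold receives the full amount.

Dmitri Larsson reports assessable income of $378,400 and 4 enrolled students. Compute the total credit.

Education Credit: base = 4 × $3,525 = $14,100. 9% of the $43,500 excess over $334,900 is $3,915; credit = $14,100 − $3,915 = $10,185.
Rural Housing Credit: $378,400 is at or below the $430,300 threshold, so the full $8,740 applies.
Low-Income Housing Credit: $378,400 is below the $451,600 cutoff, so the full $1,075 applies.
Total: $10,185 + $8,740 + $1,075 = $20,000.

$20,000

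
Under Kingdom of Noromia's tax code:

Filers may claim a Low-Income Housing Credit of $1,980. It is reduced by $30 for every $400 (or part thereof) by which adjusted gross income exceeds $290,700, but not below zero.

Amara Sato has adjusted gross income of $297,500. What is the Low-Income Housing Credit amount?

$1,470

Low-Income Housing Credit: income exceeds $290,700 by $6,800, which is 17 full-or-partial $400 increments; reduction = 17 × $30 = $510, leaving $1,470.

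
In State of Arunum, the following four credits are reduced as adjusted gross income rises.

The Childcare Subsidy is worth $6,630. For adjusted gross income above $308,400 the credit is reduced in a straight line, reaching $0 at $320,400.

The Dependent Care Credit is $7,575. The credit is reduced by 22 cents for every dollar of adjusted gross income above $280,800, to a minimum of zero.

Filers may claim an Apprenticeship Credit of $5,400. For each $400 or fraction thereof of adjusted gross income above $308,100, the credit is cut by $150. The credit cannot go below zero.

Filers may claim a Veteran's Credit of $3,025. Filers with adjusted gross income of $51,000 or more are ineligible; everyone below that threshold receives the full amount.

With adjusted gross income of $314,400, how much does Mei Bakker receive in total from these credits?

$6,498

Childcare Subsidy: $314,400 is $6,000 into a $12,000 phase-out range, leaving 6,000/12,000 of the credit: $6,630 × 6,000/12,000 = $3,315.
Dependent Care Credit: 22% of the $33,600 excess over $280,800 is $7,392; credit = $7,575 − $7,392 = $183.
Apprenticeship Credit: income exceeds $308,100 by $6,300, which is 16 full-or-partial $400 increments; reduction = 16 × $150 = $2,400, leaving $3,000.
Veteran's Credit: $314,400 meets or exceeds the $51,000 cutoff, so the credit is $0.
Total: $3,315 + $183 + $3,000 + $0 = $6,498.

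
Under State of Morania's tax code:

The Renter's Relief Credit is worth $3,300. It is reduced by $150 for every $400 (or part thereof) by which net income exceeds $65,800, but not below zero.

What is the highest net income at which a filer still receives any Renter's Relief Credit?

$74,200

After 21 increments the reduction is 21 × $150 = $3,150, leaving $150; one more increment wipes it out. Increment 21 ends at excess 21 × $400 = $8,400, so the highest qualifying income is $65,800 + $8,400 = $74,200.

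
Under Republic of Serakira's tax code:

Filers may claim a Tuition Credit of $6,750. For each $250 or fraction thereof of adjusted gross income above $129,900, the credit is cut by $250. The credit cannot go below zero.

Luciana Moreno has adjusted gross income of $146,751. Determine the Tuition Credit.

Tuition Credit: income exceeds $129,900 by $16,851 → 68 increments × $250 = $17,000 ≥ base, so the credit is $0.

$0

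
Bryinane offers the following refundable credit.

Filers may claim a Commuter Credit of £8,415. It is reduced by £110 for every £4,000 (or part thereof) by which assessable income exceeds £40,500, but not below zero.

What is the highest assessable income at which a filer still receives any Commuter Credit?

£344,500

After 76 increments the reduction is 76 × £110 = £8,360, leaving £55; one more increment wipes it out. Increment 76 ends at excess 76 × £4,000 = £304,000, so the highest qualifying income is £40,500 + £304,000 = £344,500.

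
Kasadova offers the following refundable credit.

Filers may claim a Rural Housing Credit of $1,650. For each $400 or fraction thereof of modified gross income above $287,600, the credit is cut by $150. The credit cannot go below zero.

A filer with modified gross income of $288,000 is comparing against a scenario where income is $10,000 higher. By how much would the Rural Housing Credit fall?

$1,500

At $288,000 — income exceeds $287,600 by $400, which is 1 full-or-partial $400 increment; reduction = 1 × $150 = $150, leaving $1,500.
At $298,000 — income exceeds $287,600 by $10,400 → 26 increments × $150 = $3,900 ≥ base, so the credit is $0.
Lost: $1,500 − $0 = $1,500.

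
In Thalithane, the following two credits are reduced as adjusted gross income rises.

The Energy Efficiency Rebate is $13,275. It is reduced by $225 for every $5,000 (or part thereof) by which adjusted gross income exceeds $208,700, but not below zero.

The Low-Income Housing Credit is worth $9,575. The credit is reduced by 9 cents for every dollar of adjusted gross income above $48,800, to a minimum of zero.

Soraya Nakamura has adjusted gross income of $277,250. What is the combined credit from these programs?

$10,125

Energy Efficiency Rebate: income exceeds $208,700 by $68,550, which is 14 full-or-partial $5,000 increments; reduction = 14 × $225 = $3,150, leaving $10,125.
Low-Income Housing Credit: 9% of the $228,450 excess over $48,800 is $20,560.50 ≥ base, so the credit is $0.
Total: $10,125 + $0 = $10,125.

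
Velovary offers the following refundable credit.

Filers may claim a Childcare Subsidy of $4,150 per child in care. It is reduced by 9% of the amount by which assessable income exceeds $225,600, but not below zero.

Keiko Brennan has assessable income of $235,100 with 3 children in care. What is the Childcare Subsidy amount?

Childcare Subsidy: base = 3 × $4,150 = $12,450. 9% of the $9,500 excess over $225,600 is $855; credit = $12,450 − $855 = $11,595.

$11,595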